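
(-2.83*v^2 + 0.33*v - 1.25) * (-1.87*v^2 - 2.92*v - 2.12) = 5.2921*v^4 + 7.6465*v^3 + 7.3735*v^2 + 2.9504*v + 2.65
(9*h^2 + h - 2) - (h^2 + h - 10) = 8*h^2 + 8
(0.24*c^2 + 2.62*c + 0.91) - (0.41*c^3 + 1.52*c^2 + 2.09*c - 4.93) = -0.41*c^3 - 1.28*c^2 + 0.53*c + 5.84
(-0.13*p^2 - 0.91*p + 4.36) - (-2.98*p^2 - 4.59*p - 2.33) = 2.85*p^2 + 3.68*p + 6.69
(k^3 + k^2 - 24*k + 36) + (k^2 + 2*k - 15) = k^3 + 2*k^2 - 22*k + 21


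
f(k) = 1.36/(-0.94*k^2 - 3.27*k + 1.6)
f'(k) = 1.36*(1.88*k + 3.27)/(-0.94*k^2 - 3.27*k + 1.6)^2 = (2.5568*k + 4.4472)/(0.94*k^2 + 3.27*k - 1.6)^2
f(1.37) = -0.29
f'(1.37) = 0.37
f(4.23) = -0.05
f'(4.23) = 0.02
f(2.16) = -0.14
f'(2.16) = 0.10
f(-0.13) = 0.68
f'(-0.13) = 1.02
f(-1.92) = 0.31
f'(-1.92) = -0.02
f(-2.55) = 0.36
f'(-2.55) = -0.14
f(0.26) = 1.98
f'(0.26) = 10.85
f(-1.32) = 0.32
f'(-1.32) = 0.06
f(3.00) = -0.08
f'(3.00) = 0.04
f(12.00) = -0.01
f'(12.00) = 0.00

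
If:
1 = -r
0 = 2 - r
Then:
No Solution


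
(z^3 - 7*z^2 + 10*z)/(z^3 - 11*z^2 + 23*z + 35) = z*(z - 2)/(z^2 - 6*z - 7)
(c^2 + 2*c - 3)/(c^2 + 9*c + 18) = (c - 1)/(c + 6)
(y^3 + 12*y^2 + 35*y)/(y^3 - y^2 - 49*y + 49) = y*(y + 5)/(y^2 - 8*y + 7)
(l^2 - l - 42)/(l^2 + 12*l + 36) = (l - 7)/(l + 6)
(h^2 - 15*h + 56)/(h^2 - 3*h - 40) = (h - 7)/(h + 5)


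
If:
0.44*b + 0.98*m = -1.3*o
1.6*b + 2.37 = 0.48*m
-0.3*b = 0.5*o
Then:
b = -1.65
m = -0.57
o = 0.99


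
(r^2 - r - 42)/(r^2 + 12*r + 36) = (r - 7)/(r + 6)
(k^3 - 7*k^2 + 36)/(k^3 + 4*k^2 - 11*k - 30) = (k - 6)/(k + 5)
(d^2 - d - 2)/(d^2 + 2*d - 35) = (d^2 - d - 2)/(d^2 + 2*d - 35)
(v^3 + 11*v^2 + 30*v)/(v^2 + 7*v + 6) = v*(v + 5)/(v + 1)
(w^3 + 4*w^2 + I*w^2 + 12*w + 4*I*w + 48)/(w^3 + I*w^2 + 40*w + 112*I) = (w^2 + w*(4 - 3*I) - 12*I)/(w^2 - 3*I*w + 28)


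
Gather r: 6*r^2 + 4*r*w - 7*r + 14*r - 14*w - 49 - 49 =6*r^2 + r*(4*w + 7) - 14*w - 98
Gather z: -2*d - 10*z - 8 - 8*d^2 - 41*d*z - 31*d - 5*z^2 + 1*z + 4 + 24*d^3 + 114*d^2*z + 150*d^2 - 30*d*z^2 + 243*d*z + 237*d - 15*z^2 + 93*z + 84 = 24*d^3 + 142*d^2 + 204*d + z^2*(-30*d - 20) + z*(114*d^2 + 202*d + 84) + 80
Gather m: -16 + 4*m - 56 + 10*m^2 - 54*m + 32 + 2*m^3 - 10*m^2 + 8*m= 2*m^3 - 42*m - 40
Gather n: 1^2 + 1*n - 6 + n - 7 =2*n - 12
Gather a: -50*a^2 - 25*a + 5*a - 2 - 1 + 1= -50*a^2 - 20*a - 2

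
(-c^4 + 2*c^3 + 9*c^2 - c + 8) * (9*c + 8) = -9*c^5 + 10*c^4 + 97*c^3 + 63*c^2 + 64*c + 64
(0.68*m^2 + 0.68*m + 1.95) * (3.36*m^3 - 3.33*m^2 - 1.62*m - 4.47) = 2.2848*m^5 + 0.0204*m^4 + 3.186*m^3 - 10.6347*m^2 - 6.1986*m - 8.7165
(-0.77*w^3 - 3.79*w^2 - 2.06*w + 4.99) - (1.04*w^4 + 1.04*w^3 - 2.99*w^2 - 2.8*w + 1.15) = -1.04*w^4 - 1.81*w^3 - 0.8*w^2 + 0.74*w + 3.84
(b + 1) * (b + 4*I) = b^2 + b + 4*I*b + 4*I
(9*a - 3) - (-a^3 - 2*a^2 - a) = a^3 + 2*a^2 + 10*a - 3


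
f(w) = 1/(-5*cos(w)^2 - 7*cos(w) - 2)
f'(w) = (-10*sin(w)*cos(w) - 7*sin(w))/(-5*cos(w)^2 - 7*cos(w) - 2)^2 = -(10*cos(w) + 7)*sin(w)/(5*cos(w)^2 + 7*cos(w) + 2)^2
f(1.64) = -0.65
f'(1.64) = -2.65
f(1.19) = -0.19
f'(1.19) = -0.36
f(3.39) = 11.45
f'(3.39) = -86.73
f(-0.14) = -0.07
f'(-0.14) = 0.01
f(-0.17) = -0.07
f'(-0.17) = 0.02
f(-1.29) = -0.23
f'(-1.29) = 0.50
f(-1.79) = -1.40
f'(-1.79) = 9.23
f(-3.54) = 4.90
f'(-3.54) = 20.61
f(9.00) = 4.40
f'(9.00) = 16.87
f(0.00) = -0.07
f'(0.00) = 0.00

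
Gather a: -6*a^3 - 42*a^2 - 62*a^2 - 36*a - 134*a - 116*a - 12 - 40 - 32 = -6*a^3 - 104*a^2 - 286*a - 84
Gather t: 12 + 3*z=3*z + 12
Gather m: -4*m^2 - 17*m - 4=-4*m^2 - 17*m - 4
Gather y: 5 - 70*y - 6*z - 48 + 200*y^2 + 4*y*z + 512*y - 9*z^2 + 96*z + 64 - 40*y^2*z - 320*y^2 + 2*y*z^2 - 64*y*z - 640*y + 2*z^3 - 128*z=y^2*(-40*z - 120) + y*(2*z^2 - 60*z - 198) + 2*z^3 - 9*z^2 - 38*z + 21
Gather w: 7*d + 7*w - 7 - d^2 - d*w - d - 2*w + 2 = -d^2 + 6*d + w*(5 - d) - 5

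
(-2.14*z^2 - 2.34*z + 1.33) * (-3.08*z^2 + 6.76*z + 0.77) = 6.5912*z^4 - 7.2592*z^3 - 21.5626*z^2 + 7.189*z + 1.0241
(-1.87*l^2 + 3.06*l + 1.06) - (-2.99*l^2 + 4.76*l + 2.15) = 1.12*l^2 - 1.7*l - 1.09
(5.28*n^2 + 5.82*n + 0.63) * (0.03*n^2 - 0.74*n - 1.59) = 0.1584*n^4 - 3.7326*n^3 - 12.6831*n^2 - 9.72*n - 1.0017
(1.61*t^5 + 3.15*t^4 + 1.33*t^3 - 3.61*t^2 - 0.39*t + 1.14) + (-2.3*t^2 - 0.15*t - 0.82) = 1.61*t^5 + 3.15*t^4 + 1.33*t^3 - 5.91*t^2 - 0.54*t + 0.32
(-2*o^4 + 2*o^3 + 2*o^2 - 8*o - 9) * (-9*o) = 18*o^5 - 18*o^4 - 18*o^3 + 72*o^2 + 81*o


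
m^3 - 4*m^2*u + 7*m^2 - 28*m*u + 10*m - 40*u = (m + 2)*(m + 5)*(m - 4*u)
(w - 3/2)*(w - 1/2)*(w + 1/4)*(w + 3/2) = w^4 - w^3/4 - 19*w^2/8 + 9*w/16 + 9/32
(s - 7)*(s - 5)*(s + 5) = s^3 - 7*s^2 - 25*s + 175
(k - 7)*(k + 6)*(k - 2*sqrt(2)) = k^3 - 2*sqrt(2)*k^2 - k^2 - 42*k + 2*sqrt(2)*k + 84*sqrt(2)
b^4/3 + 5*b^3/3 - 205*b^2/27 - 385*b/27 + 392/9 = (b/3 + 1)*(b - 8/3)*(b - 7/3)*(b + 7)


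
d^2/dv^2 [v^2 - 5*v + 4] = 2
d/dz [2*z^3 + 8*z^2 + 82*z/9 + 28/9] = 6*z^2 + 16*z + 82/9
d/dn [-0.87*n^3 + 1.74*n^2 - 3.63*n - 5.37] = -2.61*n^2 + 3.48*n - 3.63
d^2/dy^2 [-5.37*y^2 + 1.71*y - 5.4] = -10.7400000000000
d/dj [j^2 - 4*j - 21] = 2*j - 4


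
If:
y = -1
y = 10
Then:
No Solution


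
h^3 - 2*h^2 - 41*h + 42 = (h - 7)*(h - 1)*(h + 6)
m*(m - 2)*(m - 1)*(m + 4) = m^4 + m^3 - 10*m^2 + 8*m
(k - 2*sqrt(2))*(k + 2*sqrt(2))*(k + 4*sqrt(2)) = k^3 + 4*sqrt(2)*k^2 - 8*k - 32*sqrt(2)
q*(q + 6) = q^2 + 6*q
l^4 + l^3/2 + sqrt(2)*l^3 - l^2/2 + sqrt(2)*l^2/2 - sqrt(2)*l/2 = l*(l - 1/2)*(l + 1)*(l + sqrt(2))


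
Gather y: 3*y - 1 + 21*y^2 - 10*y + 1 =21*y^2 - 7*y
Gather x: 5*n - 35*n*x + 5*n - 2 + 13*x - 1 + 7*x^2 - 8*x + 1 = 10*n + 7*x^2 + x*(5 - 35*n) - 2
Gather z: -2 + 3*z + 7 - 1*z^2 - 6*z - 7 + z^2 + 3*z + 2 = 0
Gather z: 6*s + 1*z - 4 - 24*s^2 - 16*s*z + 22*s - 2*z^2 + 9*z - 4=-24*s^2 + 28*s - 2*z^2 + z*(10 - 16*s) - 8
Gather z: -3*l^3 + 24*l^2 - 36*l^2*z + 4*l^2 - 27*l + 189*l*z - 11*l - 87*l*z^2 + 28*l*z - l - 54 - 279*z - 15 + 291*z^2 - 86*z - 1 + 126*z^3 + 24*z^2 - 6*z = -3*l^3 + 28*l^2 - 39*l + 126*z^3 + z^2*(315 - 87*l) + z*(-36*l^2 + 217*l - 371) - 70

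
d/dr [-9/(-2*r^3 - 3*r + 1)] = 27*(-2*r^2 - 1)/(2*r^3 + 3*r - 1)^2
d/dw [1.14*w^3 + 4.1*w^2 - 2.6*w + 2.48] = 3.42*w^2 + 8.2*w - 2.6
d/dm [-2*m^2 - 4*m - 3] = -4*m - 4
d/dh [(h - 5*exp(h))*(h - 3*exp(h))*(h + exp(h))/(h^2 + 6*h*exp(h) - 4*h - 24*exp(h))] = (-2*(h - 5*exp(h))*(h - 3*exp(h))*(h + exp(h))*(3*h*exp(h) + h - 9*exp(h) - 2) + ((h - 5*exp(h))*(h - 3*exp(h))*(exp(h) + 1) - (h - 5*exp(h))*(h + exp(h))*(3*exp(h) - 1) - (h - 3*exp(h))*(h + exp(h))*(5*exp(h) - 1))*(h^2 + 6*h*exp(h) - 4*h - 24*exp(h)))/(h^2 + 6*h*exp(h) - 4*h - 24*exp(h))^2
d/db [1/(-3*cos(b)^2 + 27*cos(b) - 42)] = (9 - 2*cos(b))*sin(b)/(3*(cos(b)^2 - 9*cos(b) + 14)^2)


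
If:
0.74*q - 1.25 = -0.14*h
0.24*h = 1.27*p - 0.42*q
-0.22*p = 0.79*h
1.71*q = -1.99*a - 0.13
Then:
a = -1.54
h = -0.15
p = 0.54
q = 1.72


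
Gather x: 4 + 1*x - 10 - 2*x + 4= -x - 2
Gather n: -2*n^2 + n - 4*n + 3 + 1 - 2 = -2*n^2 - 3*n + 2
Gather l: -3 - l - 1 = -l - 4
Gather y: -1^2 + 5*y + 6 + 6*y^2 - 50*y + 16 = 6*y^2 - 45*y + 21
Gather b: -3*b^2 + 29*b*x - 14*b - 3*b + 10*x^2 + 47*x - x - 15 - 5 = -3*b^2 + b*(29*x - 17) + 10*x^2 + 46*x - 20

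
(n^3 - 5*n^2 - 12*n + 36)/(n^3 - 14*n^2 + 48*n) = (n^2 + n - 6)/(n*(n - 8))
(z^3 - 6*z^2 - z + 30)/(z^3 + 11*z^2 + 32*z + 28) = (z^2 - 8*z + 15)/(z^2 + 9*z + 14)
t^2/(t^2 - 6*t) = t/(t - 6)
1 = 1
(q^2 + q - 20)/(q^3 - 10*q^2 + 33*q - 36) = (q + 5)/(q^2 - 6*q + 9)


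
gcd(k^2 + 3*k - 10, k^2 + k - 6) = k - 2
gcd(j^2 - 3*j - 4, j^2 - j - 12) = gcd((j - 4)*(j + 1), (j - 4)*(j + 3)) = j - 4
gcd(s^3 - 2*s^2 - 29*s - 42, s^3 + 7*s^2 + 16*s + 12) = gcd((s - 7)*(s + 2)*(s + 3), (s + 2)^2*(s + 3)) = s^2 + 5*s + 6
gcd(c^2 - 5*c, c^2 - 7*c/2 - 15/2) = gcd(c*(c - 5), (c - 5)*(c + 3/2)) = c - 5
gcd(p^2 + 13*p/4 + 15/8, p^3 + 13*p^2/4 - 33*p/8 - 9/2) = p + 3/4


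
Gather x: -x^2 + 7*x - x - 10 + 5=-x^2 + 6*x - 5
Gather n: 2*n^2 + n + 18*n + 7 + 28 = 2*n^2 + 19*n + 35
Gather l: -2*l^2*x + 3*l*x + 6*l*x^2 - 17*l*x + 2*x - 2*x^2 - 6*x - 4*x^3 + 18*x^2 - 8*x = -2*l^2*x + l*(6*x^2 - 14*x) - 4*x^3 + 16*x^2 - 12*x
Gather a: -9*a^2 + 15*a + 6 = -9*a^2 + 15*a + 6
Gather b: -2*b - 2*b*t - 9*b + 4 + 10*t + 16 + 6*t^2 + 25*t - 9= b*(-2*t - 11) + 6*t^2 + 35*t + 11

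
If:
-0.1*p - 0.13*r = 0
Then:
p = -1.3*r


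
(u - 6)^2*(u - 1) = u^3 - 13*u^2 + 48*u - 36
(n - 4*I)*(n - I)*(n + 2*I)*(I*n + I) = I*n^4 + 3*n^3 + I*n^3 + 3*n^2 + 6*I*n^2 + 8*n + 6*I*n + 8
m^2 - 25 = (m - 5)*(m + 5)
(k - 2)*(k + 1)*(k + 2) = k^3 + k^2 - 4*k - 4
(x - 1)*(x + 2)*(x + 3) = x^3 + 4*x^2 + x - 6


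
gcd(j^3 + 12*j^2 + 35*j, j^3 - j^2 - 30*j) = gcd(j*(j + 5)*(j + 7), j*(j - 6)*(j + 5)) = j^2 + 5*j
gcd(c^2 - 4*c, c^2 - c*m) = c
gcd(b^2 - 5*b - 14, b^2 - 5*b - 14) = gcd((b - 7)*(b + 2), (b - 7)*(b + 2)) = b^2 - 5*b - 14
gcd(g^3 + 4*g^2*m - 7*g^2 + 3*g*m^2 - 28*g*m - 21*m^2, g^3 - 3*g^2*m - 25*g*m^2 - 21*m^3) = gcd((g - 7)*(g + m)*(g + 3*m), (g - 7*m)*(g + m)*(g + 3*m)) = g^2 + 4*g*m + 3*m^2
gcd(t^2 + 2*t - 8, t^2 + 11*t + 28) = t + 4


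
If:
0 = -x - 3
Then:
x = -3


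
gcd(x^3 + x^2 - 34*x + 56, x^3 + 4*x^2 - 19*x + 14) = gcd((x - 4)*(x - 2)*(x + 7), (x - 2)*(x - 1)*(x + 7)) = x^2 + 5*x - 14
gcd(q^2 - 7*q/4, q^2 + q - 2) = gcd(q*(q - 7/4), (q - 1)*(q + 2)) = 1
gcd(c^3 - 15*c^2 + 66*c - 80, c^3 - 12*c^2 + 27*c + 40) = c^2 - 13*c + 40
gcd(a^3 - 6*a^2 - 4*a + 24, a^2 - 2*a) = a - 2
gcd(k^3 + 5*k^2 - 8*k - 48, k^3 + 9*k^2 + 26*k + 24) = k + 4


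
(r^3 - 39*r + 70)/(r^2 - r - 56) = (r^2 - 7*r + 10)/(r - 8)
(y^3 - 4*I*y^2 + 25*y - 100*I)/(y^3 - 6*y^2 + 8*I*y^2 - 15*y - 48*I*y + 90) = (y^2 - 9*I*y - 20)/(y^2 + 3*y*(-2 + I) - 18*I)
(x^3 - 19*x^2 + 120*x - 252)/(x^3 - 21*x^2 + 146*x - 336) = (x - 6)/(x - 8)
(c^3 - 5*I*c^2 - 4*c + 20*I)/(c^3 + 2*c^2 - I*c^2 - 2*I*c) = (c^2 - c*(2 + 5*I) + 10*I)/(c*(c - I))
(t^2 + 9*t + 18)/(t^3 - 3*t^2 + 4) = (t^2 + 9*t + 18)/(t^3 - 3*t^2 + 4)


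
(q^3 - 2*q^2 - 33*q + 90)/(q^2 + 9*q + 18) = (q^2 - 8*q + 15)/(q + 3)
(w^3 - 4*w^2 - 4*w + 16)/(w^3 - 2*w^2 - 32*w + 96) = (w^2 - 4)/(w^2 + 2*w - 24)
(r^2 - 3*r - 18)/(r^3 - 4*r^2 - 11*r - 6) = (r + 3)/(r^2 + 2*r + 1)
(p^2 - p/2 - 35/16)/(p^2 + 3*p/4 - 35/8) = (4*p + 5)/(2*(2*p + 5))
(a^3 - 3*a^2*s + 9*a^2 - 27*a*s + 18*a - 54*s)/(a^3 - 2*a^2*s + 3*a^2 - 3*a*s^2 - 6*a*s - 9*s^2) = (a + 6)/(a + s)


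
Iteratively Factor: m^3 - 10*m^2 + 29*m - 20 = (m - 4)*(m^2 - 6*m + 5) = (m - 5)*(m - 4)*(m - 1)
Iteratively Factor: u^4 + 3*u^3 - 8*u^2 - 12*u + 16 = (u - 1)*(u^3 + 4*u^2 - 4*u - 16) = (u - 1)*(u + 4)*(u^2 - 4) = (u - 1)*(u + 2)*(u + 4)*(u - 2)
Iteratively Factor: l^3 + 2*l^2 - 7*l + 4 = (l - 1)*(l^2 + 3*l - 4) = (l - 1)*(l + 4)*(l - 1)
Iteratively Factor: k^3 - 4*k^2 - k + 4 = (k + 1)*(k^2 - 5*k + 4) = (k - 4)*(k + 1)*(k - 1)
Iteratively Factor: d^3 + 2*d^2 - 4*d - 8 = (d + 2)*(d^2 - 4) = (d - 2)*(d + 2)*(d + 2)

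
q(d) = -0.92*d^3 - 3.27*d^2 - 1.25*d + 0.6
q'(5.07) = -105.35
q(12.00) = -2075.04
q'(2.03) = -25.90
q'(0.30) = -3.46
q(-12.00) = 1134.48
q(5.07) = -209.69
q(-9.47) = 500.52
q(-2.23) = -2.67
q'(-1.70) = 1.89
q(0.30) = -0.09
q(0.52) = -1.06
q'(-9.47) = -186.84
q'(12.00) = -477.17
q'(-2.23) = -0.39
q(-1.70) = -2.21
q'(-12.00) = -320.21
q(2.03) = -23.11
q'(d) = -2.76*d^2 - 6.54*d - 1.25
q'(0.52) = -5.40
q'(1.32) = -14.69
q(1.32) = -8.86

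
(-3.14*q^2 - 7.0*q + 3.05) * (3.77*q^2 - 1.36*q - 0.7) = -11.8378*q^4 - 22.1196*q^3 + 23.2165*q^2 + 0.752*q - 2.135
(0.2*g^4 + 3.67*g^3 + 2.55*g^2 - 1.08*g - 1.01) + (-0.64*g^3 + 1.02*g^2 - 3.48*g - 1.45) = 0.2*g^4 + 3.03*g^3 + 3.57*g^2 - 4.56*g - 2.46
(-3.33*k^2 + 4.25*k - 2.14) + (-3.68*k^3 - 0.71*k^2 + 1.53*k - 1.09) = -3.68*k^3 - 4.04*k^2 + 5.78*k - 3.23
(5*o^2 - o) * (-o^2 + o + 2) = -5*o^4 + 6*o^3 + 9*o^2 - 2*o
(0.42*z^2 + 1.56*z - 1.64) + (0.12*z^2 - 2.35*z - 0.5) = 0.54*z^2 - 0.79*z - 2.14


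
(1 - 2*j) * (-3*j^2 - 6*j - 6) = 6*j^3 + 9*j^2 + 6*j - 6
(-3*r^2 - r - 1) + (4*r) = -3*r^2 + 3*r - 1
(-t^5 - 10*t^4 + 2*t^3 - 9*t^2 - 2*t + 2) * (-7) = 7*t^5 + 70*t^4 - 14*t^3 + 63*t^2 + 14*t - 14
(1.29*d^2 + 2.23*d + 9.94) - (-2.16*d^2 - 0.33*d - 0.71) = 3.45*d^2 + 2.56*d + 10.65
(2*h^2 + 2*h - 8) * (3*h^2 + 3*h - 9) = 6*h^4 + 12*h^3 - 36*h^2 - 42*h + 72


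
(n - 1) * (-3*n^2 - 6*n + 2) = -3*n^3 - 3*n^2 + 8*n - 2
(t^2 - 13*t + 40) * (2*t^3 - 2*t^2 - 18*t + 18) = 2*t^5 - 28*t^4 + 88*t^3 + 172*t^2 - 954*t + 720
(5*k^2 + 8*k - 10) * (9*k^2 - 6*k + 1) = 45*k^4 + 42*k^3 - 133*k^2 + 68*k - 10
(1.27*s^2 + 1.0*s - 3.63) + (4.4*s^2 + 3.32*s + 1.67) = 5.67*s^2 + 4.32*s - 1.96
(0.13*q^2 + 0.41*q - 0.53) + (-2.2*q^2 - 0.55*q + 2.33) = -2.07*q^2 - 0.14*q + 1.8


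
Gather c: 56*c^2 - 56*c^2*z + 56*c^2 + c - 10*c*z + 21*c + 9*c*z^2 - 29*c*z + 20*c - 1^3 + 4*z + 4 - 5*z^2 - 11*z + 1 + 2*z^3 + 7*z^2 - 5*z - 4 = c^2*(112 - 56*z) + c*(9*z^2 - 39*z + 42) + 2*z^3 + 2*z^2 - 12*z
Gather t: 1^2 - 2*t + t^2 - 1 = t^2 - 2*t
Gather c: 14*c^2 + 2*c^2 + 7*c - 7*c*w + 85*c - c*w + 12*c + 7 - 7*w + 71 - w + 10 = 16*c^2 + c*(104 - 8*w) - 8*w + 88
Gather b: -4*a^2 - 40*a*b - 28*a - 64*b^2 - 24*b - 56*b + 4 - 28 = -4*a^2 - 28*a - 64*b^2 + b*(-40*a - 80) - 24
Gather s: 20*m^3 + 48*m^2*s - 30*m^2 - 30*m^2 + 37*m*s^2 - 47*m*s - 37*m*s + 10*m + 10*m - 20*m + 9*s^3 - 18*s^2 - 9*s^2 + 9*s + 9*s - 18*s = 20*m^3 - 60*m^2 + 9*s^3 + s^2*(37*m - 27) + s*(48*m^2 - 84*m)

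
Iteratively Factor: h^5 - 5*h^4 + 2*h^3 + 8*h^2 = (h + 1)*(h^4 - 6*h^3 + 8*h^2) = (h - 2)*(h + 1)*(h^3 - 4*h^2) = h*(h - 2)*(h + 1)*(h^2 - 4*h) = h*(h - 4)*(h - 2)*(h + 1)*(h)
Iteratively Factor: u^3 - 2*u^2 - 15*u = (u - 5)*(u^2 + 3*u) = u*(u - 5)*(u + 3)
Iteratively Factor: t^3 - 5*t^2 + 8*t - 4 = (t - 2)*(t^2 - 3*t + 2) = (t - 2)^2*(t - 1)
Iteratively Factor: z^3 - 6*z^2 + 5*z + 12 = (z - 4)*(z^2 - 2*z - 3) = (z - 4)*(z + 1)*(z - 3)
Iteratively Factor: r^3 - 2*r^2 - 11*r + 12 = (r - 4)*(r^2 + 2*r - 3) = (r - 4)*(r - 1)*(r + 3)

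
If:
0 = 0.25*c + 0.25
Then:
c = -1.00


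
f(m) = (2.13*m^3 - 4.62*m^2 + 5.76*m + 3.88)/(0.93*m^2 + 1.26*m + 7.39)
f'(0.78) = 0.05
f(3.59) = 2.66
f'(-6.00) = 2.88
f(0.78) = 0.74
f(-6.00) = -19.73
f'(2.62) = 0.95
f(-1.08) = -1.46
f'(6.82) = 2.05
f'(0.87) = 0.05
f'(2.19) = 0.69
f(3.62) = 2.70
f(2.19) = 1.14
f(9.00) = 13.12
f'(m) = (-1.86*m - 1.26)*(2.13*m^3 - 4.62*m^2 + 5.76*m + 3.88)/(0.93*m^2 + 1.26*m + 7.39)^2 + (6.39*m^2 - 9.24*m + 5.76)/(0.93*m^2 + 1.26*m + 7.39) = (1.9809*m^4 + 5.3676*m^3 + 36.0441*m^2 - 75.5004*m + 37.6776)/(0.8649*m^4 + 2.3436*m^3 + 15.333*m^2 + 18.6228*m + 54.6121)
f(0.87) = 0.74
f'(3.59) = 1.42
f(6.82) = 8.51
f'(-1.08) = 3.11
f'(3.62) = 1.43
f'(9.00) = 2.17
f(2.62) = 1.50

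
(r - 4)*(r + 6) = r^2 + 2*r - 24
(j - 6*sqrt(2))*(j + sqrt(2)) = j^2 - 5*sqrt(2)*j - 12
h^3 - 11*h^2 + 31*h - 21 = (h - 7)*(h - 3)*(h - 1)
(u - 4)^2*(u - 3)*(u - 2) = u^4 - 13*u^3 + 62*u^2 - 128*u + 96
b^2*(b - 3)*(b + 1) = b^4 - 2*b^3 - 3*b^2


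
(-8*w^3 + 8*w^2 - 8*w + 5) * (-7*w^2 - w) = 56*w^5 - 48*w^4 + 48*w^3 - 27*w^2 - 5*w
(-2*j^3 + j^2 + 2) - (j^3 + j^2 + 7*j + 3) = -3*j^3 - 7*j - 1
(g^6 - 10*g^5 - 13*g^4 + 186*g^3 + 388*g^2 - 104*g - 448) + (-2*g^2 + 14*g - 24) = g^6 - 10*g^5 - 13*g^4 + 186*g^3 + 386*g^2 - 90*g - 472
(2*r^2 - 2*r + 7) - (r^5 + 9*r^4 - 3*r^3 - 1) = -r^5 - 9*r^4 + 3*r^3 + 2*r^2 - 2*r + 8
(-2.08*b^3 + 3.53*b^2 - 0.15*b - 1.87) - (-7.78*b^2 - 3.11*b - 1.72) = -2.08*b^3 + 11.31*b^2 + 2.96*b - 0.15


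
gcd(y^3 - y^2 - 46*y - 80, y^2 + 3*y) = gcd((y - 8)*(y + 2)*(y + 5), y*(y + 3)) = 1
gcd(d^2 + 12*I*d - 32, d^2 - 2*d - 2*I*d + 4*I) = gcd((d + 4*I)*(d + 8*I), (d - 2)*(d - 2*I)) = 1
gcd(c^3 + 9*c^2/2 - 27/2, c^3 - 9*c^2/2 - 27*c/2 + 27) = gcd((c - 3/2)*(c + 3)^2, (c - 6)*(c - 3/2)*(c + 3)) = c^2 + 3*c/2 - 9/2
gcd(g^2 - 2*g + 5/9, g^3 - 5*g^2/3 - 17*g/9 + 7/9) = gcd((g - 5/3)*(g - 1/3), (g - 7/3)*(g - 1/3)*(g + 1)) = g - 1/3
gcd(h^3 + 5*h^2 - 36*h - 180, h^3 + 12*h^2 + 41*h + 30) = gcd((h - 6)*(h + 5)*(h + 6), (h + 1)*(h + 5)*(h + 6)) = h^2 + 11*h + 30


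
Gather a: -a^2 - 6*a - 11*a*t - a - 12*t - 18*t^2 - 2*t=-a^2 + a*(-11*t - 7) - 18*t^2 - 14*t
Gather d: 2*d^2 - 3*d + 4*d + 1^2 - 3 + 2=2*d^2 + d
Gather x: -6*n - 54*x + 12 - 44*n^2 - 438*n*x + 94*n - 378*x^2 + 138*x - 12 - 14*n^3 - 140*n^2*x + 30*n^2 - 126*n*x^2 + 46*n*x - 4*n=-14*n^3 - 14*n^2 + 84*n + x^2*(-126*n - 378) + x*(-140*n^2 - 392*n + 84)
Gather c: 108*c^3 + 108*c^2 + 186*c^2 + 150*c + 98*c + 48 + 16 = 108*c^3 + 294*c^2 + 248*c + 64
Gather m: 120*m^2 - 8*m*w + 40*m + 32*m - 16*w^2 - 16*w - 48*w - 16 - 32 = 120*m^2 + m*(72 - 8*w) - 16*w^2 - 64*w - 48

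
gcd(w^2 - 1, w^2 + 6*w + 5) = w + 1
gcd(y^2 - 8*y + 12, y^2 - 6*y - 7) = 1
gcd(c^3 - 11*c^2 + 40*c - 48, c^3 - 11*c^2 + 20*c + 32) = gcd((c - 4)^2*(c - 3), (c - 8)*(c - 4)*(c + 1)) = c - 4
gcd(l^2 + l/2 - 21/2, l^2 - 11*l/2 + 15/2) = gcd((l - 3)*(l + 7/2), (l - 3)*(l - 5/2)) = l - 3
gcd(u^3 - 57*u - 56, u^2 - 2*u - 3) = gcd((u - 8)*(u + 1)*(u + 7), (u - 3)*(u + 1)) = u + 1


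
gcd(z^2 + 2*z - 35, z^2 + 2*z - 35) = z^2 + 2*z - 35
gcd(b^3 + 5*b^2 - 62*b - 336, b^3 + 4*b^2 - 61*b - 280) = b^2 - b - 56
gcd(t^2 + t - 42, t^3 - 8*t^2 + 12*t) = t - 6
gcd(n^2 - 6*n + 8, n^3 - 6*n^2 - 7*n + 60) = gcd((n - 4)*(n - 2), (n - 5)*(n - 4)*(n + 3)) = n - 4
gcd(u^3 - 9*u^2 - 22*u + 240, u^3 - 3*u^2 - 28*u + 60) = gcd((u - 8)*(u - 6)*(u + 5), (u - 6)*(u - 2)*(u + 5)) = u^2 - u - 30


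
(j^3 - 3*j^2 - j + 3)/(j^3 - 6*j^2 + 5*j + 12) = (j - 1)/(j - 4)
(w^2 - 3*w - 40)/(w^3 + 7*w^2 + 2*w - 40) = (w - 8)/(w^2 + 2*w - 8)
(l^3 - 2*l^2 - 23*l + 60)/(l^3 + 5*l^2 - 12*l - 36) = (l^2 + l - 20)/(l^2 + 8*l + 12)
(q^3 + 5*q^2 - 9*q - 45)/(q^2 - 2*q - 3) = (q^2 + 8*q + 15)/(q + 1)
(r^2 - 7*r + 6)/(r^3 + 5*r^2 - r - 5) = (r - 6)/(r^2 + 6*r + 5)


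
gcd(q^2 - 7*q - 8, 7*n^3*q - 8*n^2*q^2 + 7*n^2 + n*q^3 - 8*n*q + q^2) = 1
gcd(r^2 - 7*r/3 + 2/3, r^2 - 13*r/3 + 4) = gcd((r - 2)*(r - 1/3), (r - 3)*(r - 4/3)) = 1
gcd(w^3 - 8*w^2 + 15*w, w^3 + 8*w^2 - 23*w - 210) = w - 5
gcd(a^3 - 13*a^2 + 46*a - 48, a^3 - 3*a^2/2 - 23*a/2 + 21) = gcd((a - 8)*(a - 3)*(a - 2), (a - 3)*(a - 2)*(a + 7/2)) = a^2 - 5*a + 6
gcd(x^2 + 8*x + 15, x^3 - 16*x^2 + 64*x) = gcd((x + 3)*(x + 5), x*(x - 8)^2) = 1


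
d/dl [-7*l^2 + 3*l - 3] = 3 - 14*l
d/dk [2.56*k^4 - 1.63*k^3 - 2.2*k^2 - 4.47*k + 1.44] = 10.24*k^3 - 4.89*k^2 - 4.4*k - 4.47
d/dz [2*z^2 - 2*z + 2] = 4*z - 2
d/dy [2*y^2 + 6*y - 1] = 4*y + 6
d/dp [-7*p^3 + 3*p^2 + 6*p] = -21*p^2 + 6*p + 6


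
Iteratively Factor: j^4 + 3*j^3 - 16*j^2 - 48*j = (j)*(j^3 + 3*j^2 - 16*j - 48) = j*(j - 4)*(j^2 + 7*j + 12) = j*(j - 4)*(j + 4)*(j + 3)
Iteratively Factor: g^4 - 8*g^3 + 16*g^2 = (g)*(g^3 - 8*g^2 + 16*g) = g*(g - 4)*(g^2 - 4*g) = g^2*(g - 4)*(g - 4)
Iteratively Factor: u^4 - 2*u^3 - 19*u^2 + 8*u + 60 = (u + 2)*(u^3 - 4*u^2 - 11*u + 30) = (u - 5)*(u + 2)*(u^2 + u - 6) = (u - 5)*(u + 2)*(u + 3)*(u - 2)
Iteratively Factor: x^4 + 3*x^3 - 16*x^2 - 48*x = (x - 4)*(x^3 + 7*x^2 + 12*x) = (x - 4)*(x + 3)*(x^2 + 4*x) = (x - 4)*(x + 3)*(x + 4)*(x)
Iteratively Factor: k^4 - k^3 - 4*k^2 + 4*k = (k - 1)*(k^3 - 4*k) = (k - 2)*(k - 1)*(k^2 + 2*k) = (k - 2)*(k - 1)*(k + 2)*(k)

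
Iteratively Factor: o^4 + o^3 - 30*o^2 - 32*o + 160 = (o - 2)*(o^3 + 3*o^2 - 24*o - 80) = (o - 2)*(o + 4)*(o^2 - o - 20) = (o - 2)*(o + 4)^2*(o - 5)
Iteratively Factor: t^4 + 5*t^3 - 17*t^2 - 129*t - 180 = (t + 3)*(t^3 + 2*t^2 - 23*t - 60) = (t + 3)*(t + 4)*(t^2 - 2*t - 15) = (t - 5)*(t + 3)*(t + 4)*(t + 3)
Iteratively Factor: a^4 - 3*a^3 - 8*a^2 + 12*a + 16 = (a + 2)*(a^3 - 5*a^2 + 2*a + 8) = (a + 1)*(a + 2)*(a^2 - 6*a + 8) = (a - 2)*(a + 1)*(a + 2)*(a - 4)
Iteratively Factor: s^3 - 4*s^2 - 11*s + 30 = (s + 3)*(s^2 - 7*s + 10) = (s - 5)*(s + 3)*(s - 2)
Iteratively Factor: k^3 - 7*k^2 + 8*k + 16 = (k + 1)*(k^2 - 8*k + 16) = (k - 4)*(k + 1)*(k - 4)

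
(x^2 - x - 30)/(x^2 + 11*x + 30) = (x - 6)/(x + 6)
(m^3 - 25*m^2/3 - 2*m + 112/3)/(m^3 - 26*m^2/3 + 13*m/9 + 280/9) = 3*(m + 2)/(3*m + 5)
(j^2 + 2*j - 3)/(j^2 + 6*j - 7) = (j + 3)/(j + 7)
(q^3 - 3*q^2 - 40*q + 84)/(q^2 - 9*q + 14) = q + 6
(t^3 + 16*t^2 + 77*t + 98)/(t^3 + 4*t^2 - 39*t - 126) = (t^2 + 9*t + 14)/(t^2 - 3*t - 18)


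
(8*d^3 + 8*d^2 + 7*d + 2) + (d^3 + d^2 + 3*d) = 9*d^3 + 9*d^2 + 10*d + 2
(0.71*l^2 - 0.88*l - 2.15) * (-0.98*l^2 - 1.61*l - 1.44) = -0.6958*l^4 - 0.2807*l^3 + 2.5014*l^2 + 4.7287*l + 3.096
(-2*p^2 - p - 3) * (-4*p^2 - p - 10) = 8*p^4 + 6*p^3 + 33*p^2 + 13*p + 30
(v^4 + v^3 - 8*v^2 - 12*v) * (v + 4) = v^5 + 5*v^4 - 4*v^3 - 44*v^2 - 48*v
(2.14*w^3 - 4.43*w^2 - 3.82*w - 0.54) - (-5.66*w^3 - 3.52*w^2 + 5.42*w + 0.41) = 7.8*w^3 - 0.91*w^2 - 9.24*w - 0.95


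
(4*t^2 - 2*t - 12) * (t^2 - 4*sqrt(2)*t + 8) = 4*t^4 - 16*sqrt(2)*t^3 - 2*t^3 + 8*sqrt(2)*t^2 + 20*t^2 - 16*t + 48*sqrt(2)*t - 96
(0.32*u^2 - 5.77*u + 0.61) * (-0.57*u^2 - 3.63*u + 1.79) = -0.1824*u^4 + 2.1273*u^3 + 21.1702*u^2 - 12.5426*u + 1.0919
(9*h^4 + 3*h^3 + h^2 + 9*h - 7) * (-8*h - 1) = -72*h^5 - 33*h^4 - 11*h^3 - 73*h^2 + 47*h + 7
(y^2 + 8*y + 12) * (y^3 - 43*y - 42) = y^5 + 8*y^4 - 31*y^3 - 386*y^2 - 852*y - 504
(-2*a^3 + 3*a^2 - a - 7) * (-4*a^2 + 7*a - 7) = 8*a^5 - 26*a^4 + 39*a^3 - 42*a + 49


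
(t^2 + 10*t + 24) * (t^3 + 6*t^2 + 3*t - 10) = t^5 + 16*t^4 + 87*t^3 + 164*t^2 - 28*t - 240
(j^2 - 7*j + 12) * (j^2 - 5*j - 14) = j^4 - 12*j^3 + 33*j^2 + 38*j - 168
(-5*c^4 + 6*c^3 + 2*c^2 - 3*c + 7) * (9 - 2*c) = 10*c^5 - 57*c^4 + 50*c^3 + 24*c^2 - 41*c + 63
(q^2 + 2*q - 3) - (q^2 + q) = q - 3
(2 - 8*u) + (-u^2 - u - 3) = -u^2 - 9*u - 1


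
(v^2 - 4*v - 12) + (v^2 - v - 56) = 2*v^2 - 5*v - 68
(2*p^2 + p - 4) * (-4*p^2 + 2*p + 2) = -8*p^4 + 22*p^2 - 6*p - 8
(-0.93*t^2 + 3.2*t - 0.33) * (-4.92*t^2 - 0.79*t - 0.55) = 4.5756*t^4 - 15.0093*t^3 - 0.3929*t^2 - 1.4993*t + 0.1815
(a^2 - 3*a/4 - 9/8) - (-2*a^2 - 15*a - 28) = 3*a^2 + 57*a/4 + 215/8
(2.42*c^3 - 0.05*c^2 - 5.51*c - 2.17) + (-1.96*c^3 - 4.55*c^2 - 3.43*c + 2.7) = 0.46*c^3 - 4.6*c^2 - 8.94*c + 0.53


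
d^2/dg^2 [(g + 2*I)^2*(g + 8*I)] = 6*g + 24*I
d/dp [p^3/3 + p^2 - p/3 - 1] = p^2 + 2*p - 1/3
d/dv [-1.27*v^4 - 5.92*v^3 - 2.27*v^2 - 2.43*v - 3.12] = -5.08*v^3 - 17.76*v^2 - 4.54*v - 2.43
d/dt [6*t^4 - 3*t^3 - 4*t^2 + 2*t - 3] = 24*t^3 - 9*t^2 - 8*t + 2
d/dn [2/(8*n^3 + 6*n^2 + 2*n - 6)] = (-12*n^2 - 6*n - 1)/(4*n^3 + 3*n^2 + n - 3)^2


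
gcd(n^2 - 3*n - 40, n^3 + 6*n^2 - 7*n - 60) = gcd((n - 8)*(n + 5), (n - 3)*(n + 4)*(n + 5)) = n + 5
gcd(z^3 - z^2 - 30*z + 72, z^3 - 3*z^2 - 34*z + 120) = z^2 + 2*z - 24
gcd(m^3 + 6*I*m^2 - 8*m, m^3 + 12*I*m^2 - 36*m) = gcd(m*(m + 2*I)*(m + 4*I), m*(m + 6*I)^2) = m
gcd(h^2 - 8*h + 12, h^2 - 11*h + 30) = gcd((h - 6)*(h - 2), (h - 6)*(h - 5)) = h - 6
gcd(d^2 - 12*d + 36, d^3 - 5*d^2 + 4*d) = 1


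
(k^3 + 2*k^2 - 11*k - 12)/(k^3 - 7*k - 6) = (k + 4)/(k + 2)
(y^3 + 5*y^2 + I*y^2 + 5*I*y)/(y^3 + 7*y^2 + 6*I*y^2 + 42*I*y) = (y^2 + y*(5 + I) + 5*I)/(y^2 + y*(7 + 6*I) + 42*I)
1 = 1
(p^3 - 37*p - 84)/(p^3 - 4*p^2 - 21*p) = (p + 4)/p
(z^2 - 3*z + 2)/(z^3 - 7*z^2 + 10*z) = (z - 1)/(z*(z - 5))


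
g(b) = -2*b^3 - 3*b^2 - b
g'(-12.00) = -793.00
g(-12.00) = 3036.00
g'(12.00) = -937.00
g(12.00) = -3900.00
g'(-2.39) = -20.93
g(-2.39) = 12.56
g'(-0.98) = -0.88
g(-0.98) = -0.02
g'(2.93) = -70.09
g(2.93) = -78.99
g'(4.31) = -138.32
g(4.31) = -220.16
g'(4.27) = -136.02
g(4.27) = -214.68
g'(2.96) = -71.33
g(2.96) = -81.11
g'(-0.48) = 0.50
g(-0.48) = 0.01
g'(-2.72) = -29.07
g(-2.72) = 20.77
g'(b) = -6*b^2 - 6*b - 1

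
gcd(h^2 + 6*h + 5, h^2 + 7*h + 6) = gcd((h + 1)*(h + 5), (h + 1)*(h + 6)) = h + 1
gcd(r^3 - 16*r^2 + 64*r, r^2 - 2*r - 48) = r - 8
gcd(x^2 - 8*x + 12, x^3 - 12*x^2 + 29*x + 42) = x - 6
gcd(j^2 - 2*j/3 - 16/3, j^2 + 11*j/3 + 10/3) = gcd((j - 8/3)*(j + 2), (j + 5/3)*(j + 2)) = j + 2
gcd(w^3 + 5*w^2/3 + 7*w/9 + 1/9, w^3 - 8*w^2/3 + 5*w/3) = 1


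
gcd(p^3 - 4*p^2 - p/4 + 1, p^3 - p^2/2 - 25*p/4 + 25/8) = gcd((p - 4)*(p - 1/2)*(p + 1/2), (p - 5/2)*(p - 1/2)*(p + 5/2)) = p - 1/2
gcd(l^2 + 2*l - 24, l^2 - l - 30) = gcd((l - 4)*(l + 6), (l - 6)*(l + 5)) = 1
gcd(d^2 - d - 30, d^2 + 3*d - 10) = d + 5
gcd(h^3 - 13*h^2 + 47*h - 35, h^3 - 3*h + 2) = h - 1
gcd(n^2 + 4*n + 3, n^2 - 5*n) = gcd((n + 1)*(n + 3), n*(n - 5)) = 1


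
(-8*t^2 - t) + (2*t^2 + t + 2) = 2 - 6*t^2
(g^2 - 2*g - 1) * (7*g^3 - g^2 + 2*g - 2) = 7*g^5 - 15*g^4 - 3*g^3 - 5*g^2 + 2*g + 2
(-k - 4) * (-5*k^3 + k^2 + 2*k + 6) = 5*k^4 + 19*k^3 - 6*k^2 - 14*k - 24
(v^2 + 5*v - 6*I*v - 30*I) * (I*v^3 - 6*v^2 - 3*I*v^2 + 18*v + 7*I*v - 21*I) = I*v^5 + 2*I*v^4 + 28*I*v^3 + 42*v^2 + 86*I*v^2 + 84*v - 645*I*v - 630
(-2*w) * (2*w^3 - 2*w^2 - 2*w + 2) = -4*w^4 + 4*w^3 + 4*w^2 - 4*w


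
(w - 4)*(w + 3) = w^2 - w - 12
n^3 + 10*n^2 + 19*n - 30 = (n - 1)*(n + 5)*(n + 6)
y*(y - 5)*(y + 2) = y^3 - 3*y^2 - 10*y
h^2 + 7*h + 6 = (h + 1)*(h + 6)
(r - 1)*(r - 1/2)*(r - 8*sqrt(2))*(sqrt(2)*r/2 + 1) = sqrt(2)*r^4/2 - 7*r^3 - 3*sqrt(2)*r^3/4 - 31*sqrt(2)*r^2/4 + 21*r^2/2 - 7*r/2 + 12*sqrt(2)*r - 4*sqrt(2)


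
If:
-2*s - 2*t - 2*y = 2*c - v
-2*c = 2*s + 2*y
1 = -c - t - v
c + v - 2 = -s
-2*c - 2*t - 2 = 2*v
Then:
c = -3*y/2 - 4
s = y/2 + 4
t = y/2 + 1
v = y + 2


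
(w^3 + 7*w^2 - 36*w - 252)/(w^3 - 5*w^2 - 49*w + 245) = (w^2 - 36)/(w^2 - 12*w + 35)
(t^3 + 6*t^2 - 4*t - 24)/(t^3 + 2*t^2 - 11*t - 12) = (t^3 + 6*t^2 - 4*t - 24)/(t^3 + 2*t^2 - 11*t - 12)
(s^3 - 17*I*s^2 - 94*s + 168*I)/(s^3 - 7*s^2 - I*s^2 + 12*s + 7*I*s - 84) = (s^2 - 13*I*s - 42)/(s^2 + s*(-7 + 3*I) - 21*I)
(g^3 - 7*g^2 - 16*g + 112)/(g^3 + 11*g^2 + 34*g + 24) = (g^2 - 11*g + 28)/(g^2 + 7*g + 6)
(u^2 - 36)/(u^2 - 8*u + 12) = (u + 6)/(u - 2)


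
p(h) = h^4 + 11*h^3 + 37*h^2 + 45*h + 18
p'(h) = 4*h^3 + 33*h^2 + 74*h + 45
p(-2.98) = 0.24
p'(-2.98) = 11.68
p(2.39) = 519.70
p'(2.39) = 464.97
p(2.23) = 449.06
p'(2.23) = 418.48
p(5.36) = 3841.48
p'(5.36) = 2005.68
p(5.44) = 4004.43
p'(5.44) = 2068.11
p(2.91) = 805.04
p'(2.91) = 638.36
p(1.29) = 164.00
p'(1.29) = 203.96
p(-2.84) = 1.71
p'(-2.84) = 9.38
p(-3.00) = 0.00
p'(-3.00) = 12.00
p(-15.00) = 21168.00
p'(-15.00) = -7140.00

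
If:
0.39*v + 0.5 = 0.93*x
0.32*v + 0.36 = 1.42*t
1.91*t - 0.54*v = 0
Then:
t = 1.25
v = 4.42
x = 2.39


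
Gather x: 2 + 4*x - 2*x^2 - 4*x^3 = -4*x^3 - 2*x^2 + 4*x + 2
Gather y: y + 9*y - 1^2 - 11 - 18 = 10*y - 30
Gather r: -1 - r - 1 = -r - 2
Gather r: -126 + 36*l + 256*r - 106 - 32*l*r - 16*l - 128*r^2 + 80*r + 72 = 20*l - 128*r^2 + r*(336 - 32*l) - 160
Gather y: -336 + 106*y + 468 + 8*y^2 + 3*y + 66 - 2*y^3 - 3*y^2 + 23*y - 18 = -2*y^3 + 5*y^2 + 132*y + 180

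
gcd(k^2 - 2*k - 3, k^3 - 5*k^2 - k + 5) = k + 1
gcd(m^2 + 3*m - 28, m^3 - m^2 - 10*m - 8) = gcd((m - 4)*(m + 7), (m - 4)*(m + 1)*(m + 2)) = m - 4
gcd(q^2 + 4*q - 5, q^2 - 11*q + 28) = 1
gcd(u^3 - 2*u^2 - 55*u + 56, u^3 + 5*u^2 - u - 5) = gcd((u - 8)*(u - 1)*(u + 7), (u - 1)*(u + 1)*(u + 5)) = u - 1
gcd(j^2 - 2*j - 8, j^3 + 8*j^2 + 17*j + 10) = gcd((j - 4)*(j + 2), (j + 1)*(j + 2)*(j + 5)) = j + 2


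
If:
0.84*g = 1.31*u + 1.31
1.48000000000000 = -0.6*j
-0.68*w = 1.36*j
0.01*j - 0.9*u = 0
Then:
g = 1.52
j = -2.47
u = -0.03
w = 4.93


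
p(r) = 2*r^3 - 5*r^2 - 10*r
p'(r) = 6*r^2 - 10*r - 10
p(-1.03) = 2.81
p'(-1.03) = 6.67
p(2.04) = -24.23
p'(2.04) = -5.43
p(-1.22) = 1.13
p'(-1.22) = 11.13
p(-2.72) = -50.04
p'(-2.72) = 61.59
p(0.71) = -8.90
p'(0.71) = -14.08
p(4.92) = 67.96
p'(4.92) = 86.04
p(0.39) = -4.54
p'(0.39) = -12.99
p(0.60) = -7.37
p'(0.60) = -13.84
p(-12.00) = -4056.00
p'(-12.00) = 974.00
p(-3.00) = -69.00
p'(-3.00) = 74.00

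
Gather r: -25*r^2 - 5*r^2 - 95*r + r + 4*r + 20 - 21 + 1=-30*r^2 - 90*r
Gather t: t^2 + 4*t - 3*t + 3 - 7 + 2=t^2 + t - 2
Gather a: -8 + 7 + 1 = 0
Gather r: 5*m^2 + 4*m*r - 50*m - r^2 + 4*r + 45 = 5*m^2 - 50*m - r^2 + r*(4*m + 4) + 45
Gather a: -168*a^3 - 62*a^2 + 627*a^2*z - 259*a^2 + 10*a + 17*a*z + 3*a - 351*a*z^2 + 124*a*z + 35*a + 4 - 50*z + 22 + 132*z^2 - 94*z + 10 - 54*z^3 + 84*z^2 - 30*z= -168*a^3 + a^2*(627*z - 321) + a*(-351*z^2 + 141*z + 48) - 54*z^3 + 216*z^2 - 174*z + 36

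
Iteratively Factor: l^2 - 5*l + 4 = (l - 4)*(l - 1)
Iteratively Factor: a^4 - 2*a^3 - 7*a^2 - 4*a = (a + 1)*(a^3 - 3*a^2 - 4*a) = (a - 4)*(a + 1)*(a^2 + a) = (a - 4)*(a + 1)^2*(a)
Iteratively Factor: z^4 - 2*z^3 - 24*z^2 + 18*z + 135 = (z - 3)*(z^3 + z^2 - 21*z - 45) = (z - 3)*(z + 3)*(z^2 - 2*z - 15) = (z - 3)*(z + 3)^2*(z - 5)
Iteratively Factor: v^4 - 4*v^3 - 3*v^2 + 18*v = (v - 3)*(v^3 - v^2 - 6*v) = v*(v - 3)*(v^2 - v - 6) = v*(v - 3)*(v + 2)*(v - 3)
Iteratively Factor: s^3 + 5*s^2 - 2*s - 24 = (s + 4)*(s^2 + s - 6) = (s - 2)*(s + 4)*(s + 3)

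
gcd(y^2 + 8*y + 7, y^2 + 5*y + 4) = y + 1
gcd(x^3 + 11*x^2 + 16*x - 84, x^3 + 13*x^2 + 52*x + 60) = x + 6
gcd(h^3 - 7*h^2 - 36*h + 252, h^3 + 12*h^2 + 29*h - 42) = h + 6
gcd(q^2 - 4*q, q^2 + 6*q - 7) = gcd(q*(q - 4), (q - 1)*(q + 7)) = 1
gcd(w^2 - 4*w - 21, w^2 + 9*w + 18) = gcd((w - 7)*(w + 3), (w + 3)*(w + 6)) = w + 3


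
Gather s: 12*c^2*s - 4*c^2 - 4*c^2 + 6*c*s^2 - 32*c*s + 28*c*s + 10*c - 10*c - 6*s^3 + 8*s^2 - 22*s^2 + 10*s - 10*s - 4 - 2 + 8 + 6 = -8*c^2 - 6*s^3 + s^2*(6*c - 14) + s*(12*c^2 - 4*c) + 8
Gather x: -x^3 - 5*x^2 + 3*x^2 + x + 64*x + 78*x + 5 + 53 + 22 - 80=-x^3 - 2*x^2 + 143*x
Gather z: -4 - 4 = -8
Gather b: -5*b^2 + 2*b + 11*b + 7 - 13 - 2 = -5*b^2 + 13*b - 8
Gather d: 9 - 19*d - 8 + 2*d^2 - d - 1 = 2*d^2 - 20*d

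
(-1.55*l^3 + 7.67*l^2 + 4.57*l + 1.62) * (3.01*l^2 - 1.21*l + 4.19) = -4.6655*l^5 + 24.9622*l^4 - 2.0195*l^3 + 31.4838*l^2 + 17.1881*l + 6.7878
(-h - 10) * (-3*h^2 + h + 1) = 3*h^3 + 29*h^2 - 11*h - 10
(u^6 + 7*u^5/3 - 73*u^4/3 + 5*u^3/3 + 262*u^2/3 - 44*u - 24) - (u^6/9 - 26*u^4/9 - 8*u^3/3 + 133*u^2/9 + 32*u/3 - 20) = 8*u^6/9 + 7*u^5/3 - 193*u^4/9 + 13*u^3/3 + 653*u^2/9 - 164*u/3 - 4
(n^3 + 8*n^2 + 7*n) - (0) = n^3 + 8*n^2 + 7*n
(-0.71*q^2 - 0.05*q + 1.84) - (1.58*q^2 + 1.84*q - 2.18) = -2.29*q^2 - 1.89*q + 4.02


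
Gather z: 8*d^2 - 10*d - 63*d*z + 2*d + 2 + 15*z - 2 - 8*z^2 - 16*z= 8*d^2 - 8*d - 8*z^2 + z*(-63*d - 1)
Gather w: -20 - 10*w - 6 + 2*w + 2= -8*w - 24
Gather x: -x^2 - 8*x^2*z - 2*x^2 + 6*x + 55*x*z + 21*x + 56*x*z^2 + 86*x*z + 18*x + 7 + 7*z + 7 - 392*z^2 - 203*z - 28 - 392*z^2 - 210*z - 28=x^2*(-8*z - 3) + x*(56*z^2 + 141*z + 45) - 784*z^2 - 406*z - 42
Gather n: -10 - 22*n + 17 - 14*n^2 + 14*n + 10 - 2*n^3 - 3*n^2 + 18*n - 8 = -2*n^3 - 17*n^2 + 10*n + 9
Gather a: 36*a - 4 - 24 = 36*a - 28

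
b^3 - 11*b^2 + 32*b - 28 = (b - 7)*(b - 2)^2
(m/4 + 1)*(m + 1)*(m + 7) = m^3/4 + 3*m^2 + 39*m/4 + 7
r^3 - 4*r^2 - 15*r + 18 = (r - 6)*(r - 1)*(r + 3)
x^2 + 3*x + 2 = (x + 1)*(x + 2)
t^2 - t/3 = t*(t - 1/3)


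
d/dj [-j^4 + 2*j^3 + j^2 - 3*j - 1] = -4*j^3 + 6*j^2 + 2*j - 3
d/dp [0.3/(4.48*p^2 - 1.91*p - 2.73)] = (0.573 - 2.688*p)/(-4.48*p^2 + 1.91*p + 2.73)^2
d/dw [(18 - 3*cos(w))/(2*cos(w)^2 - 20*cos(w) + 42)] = 3*(sin(w)^2 + 12*cos(w) - 40)*sin(w)/(2*(cos(w)^2 - 10*cos(w) + 21)^2)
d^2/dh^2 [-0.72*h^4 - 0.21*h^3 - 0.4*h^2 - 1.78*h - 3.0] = -8.64*h^2 - 1.26*h - 0.8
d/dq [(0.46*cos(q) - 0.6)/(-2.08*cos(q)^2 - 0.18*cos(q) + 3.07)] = (-0.9568*cos(q)^2 + 2.496*cos(q) - 1.3042)*sin(q)/(4.3264*cos(q)^4 + 0.7488*cos(q)^3 - 12.7388*cos(q)^2 - 1.1052*cos(q) + 9.4249)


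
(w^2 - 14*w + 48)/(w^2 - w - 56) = (w - 6)/(w + 7)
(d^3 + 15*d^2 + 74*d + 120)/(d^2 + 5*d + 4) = (d^2 + 11*d + 30)/(d + 1)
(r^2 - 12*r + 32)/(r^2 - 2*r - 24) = (-r^2 + 12*r - 32)/(-r^2 + 2*r + 24)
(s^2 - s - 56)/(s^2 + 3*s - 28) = (s - 8)/(s - 4)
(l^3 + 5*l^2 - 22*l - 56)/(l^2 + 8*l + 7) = (l^2 - 2*l - 8)/(l + 1)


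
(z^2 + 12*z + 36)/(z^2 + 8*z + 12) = (z + 6)/(z + 2)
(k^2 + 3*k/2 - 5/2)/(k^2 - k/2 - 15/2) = (k - 1)/(k - 3)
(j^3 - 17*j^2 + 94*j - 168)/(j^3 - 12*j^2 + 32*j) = (j^2 - 13*j + 42)/(j*(j - 8))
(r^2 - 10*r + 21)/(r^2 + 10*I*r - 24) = (r^2 - 10*r + 21)/(r^2 + 10*I*r - 24)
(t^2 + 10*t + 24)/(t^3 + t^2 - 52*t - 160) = (t + 6)/(t^2 - 3*t - 40)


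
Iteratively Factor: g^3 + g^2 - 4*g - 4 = (g - 2)*(g^2 + 3*g + 2) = (g - 2)*(g + 1)*(g + 2)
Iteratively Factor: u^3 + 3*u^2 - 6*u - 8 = (u + 4)*(u^2 - u - 2) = (u + 1)*(u + 4)*(u - 2)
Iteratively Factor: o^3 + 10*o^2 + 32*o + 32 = (o + 4)*(o^2 + 6*o + 8) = (o + 4)^2*(o + 2)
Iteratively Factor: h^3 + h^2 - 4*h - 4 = (h - 2)*(h^2 + 3*h + 2) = (h - 2)*(h + 2)*(h + 1)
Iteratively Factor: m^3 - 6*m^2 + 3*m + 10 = (m - 2)*(m^2 - 4*m - 5) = (m - 2)*(m + 1)*(m - 5)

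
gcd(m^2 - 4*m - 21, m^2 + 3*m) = m + 3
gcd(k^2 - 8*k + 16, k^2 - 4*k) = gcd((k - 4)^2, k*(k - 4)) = k - 4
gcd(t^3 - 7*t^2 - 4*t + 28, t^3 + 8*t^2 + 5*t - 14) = t + 2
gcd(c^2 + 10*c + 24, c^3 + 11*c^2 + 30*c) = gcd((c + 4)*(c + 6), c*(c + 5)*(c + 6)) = c + 6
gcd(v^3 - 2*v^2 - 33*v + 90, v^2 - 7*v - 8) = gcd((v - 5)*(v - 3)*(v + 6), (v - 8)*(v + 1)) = 1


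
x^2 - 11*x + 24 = (x - 8)*(x - 3)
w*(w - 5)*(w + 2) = w^3 - 3*w^2 - 10*w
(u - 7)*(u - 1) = u^2 - 8*u + 7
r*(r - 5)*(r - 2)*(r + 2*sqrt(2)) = r^4 - 7*r^3 + 2*sqrt(2)*r^3 - 14*sqrt(2)*r^2 + 10*r^2 + 20*sqrt(2)*r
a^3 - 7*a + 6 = (a - 2)*(a - 1)*(a + 3)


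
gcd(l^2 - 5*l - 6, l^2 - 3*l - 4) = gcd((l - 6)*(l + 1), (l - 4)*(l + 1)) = l + 1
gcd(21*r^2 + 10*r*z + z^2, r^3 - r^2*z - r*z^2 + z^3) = 1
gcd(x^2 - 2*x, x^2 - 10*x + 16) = x - 2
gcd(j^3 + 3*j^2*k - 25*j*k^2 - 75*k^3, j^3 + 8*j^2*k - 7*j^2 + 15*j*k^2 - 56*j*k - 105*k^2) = j^2 + 8*j*k + 15*k^2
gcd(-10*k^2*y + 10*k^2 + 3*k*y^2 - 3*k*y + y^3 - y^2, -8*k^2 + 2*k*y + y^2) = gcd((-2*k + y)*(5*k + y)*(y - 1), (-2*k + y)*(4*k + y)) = -2*k + y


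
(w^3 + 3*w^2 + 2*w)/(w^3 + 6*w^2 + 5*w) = (w + 2)/(w + 5)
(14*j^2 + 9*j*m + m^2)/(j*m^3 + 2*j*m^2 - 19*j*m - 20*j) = (14*j^2 + 9*j*m + m^2)/(j*(m^3 + 2*m^2 - 19*m - 20))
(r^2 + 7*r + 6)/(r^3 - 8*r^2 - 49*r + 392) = (r^2 + 7*r + 6)/(r^3 - 8*r^2 - 49*r + 392)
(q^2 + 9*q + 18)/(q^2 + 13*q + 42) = (q + 3)/(q + 7)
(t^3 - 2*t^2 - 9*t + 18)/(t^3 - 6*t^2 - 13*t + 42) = (t - 3)/(t - 7)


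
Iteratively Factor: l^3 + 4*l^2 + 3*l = (l + 1)*(l^2 + 3*l) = l*(l + 1)*(l + 3)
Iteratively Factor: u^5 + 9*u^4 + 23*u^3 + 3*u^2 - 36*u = (u - 1)*(u^4 + 10*u^3 + 33*u^2 + 36*u) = (u - 1)*(u + 3)*(u^3 + 7*u^2 + 12*u) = u*(u - 1)*(u + 3)*(u^2 + 7*u + 12) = u*(u - 1)*(u + 3)^2*(u + 4)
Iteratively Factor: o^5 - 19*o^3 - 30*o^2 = (o + 3)*(o^4 - 3*o^3 - 10*o^2) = o*(o + 3)*(o^3 - 3*o^2 - 10*o) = o*(o + 2)*(o + 3)*(o^2 - 5*o) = o*(o - 5)*(o + 2)*(o + 3)*(o)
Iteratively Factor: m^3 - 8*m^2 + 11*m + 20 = (m - 5)*(m^2 - 3*m - 4) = (m - 5)*(m + 1)*(m - 4)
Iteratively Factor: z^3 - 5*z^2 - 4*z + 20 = (z + 2)*(z^2 - 7*z + 10) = (z - 5)*(z + 2)*(z - 2)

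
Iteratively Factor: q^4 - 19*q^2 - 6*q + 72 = (q + 3)*(q^3 - 3*q^2 - 10*q + 24) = (q + 3)^2*(q^2 - 6*q + 8) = (q - 4)*(q + 3)^2*(q - 2)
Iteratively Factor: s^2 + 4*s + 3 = (s + 3)*(s + 1)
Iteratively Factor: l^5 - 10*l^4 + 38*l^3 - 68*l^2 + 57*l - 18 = (l - 1)*(l^4 - 9*l^3 + 29*l^2 - 39*l + 18) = (l - 3)*(l - 1)*(l^3 - 6*l^2 + 11*l - 6) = (l - 3)^2*(l - 1)*(l^2 - 3*l + 2) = (l - 3)^2*(l - 2)*(l - 1)*(l - 1)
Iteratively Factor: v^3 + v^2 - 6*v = (v)*(v^2 + v - 6) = v*(v - 2)*(v + 3)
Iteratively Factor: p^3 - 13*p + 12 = (p - 1)*(p^2 + p - 12) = (p - 3)*(p - 1)*(p + 4)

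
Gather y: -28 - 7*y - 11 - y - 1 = -8*y - 40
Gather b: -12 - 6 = -18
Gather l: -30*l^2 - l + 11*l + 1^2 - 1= -30*l^2 + 10*l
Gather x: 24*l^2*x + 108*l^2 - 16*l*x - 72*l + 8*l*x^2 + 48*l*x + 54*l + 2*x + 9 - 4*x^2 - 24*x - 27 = 108*l^2 - 18*l + x^2*(8*l - 4) + x*(24*l^2 + 32*l - 22) - 18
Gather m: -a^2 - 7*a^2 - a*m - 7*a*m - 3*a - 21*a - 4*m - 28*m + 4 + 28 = -8*a^2 - 24*a + m*(-8*a - 32) + 32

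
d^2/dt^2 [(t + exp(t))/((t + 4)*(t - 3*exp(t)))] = ((t + 4)^2*(t - 3*exp(t))^2*exp(t) + (t + 4)^2*(t - 3*exp(t))*(3*(t + exp(t))*exp(t) + 2*(exp(t) + 1)*(3*exp(t) - 1)) + 2*(t + 4)^2*(t + exp(t))*(3*exp(t) - 1)^2 - 2*(t + 4)*(t - 3*exp(t))^2*(exp(t) + 1) - 2*(t + 4)*(t - 3*exp(t))*(t + exp(t))*(3*exp(t) - 1) + 2*(t - 3*exp(t))^2*(t + exp(t)))/((t + 4)^3*(t - 3*exp(t))^3)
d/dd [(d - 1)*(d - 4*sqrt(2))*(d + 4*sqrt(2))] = 3*d^2 - 2*d - 32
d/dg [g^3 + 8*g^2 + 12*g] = 3*g^2 + 16*g + 12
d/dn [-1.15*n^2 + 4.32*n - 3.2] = 4.32 - 2.3*n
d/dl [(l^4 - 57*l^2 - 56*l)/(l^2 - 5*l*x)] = (2*l^3 - 15*l^2*x + 285*x + 56)/(l^2 - 10*l*x + 25*x^2)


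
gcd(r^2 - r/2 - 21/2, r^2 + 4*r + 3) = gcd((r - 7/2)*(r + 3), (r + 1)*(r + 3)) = r + 3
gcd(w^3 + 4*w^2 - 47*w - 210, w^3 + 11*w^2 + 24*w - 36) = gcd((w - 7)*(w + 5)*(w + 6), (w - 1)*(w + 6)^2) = w + 6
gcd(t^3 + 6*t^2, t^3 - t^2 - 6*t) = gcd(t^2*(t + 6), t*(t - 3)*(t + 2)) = t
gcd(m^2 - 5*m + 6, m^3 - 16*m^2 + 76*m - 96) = m - 2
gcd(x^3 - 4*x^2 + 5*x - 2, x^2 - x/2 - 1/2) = x - 1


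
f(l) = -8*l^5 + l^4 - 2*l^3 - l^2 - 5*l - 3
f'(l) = -40*l^4 + 4*l^3 - 6*l^2 - 2*l - 5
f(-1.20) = 27.00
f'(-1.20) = -101.10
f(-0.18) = -2.12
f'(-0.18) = -4.90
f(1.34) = -47.65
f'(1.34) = -137.80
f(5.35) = -34609.18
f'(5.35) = -32344.81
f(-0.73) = 2.84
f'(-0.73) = -19.65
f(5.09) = -26979.34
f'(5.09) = -26492.33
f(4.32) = -11892.96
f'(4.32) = -13734.54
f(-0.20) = -2.02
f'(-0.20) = -4.94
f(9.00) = -467418.00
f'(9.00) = -260033.00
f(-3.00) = 2082.00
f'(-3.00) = -3401.00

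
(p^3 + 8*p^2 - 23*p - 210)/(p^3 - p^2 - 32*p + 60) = (p + 7)/(p - 2)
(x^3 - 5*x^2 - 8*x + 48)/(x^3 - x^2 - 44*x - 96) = (x^2 - 8*x + 16)/(x^2 - 4*x - 32)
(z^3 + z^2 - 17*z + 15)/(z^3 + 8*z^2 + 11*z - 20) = (z - 3)/(z + 4)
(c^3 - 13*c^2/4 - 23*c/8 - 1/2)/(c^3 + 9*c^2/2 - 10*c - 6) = (c^2 - 15*c/4 - 1)/(c^2 + 4*c - 12)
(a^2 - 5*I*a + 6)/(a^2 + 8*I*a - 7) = (a - 6*I)/(a + 7*I)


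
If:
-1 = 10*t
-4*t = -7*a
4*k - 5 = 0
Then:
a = -2/35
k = 5/4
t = -1/10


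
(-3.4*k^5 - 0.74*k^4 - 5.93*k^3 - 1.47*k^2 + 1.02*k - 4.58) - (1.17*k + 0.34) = -3.4*k^5 - 0.74*k^4 - 5.93*k^3 - 1.47*k^2 - 0.15*k - 4.92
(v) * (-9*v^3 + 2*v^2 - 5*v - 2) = -9*v^4 + 2*v^3 - 5*v^2 - 2*v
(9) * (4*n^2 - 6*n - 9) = 36*n^2 - 54*n - 81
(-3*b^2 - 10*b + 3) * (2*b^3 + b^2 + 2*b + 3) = -6*b^5 - 23*b^4 - 10*b^3 - 26*b^2 - 24*b + 9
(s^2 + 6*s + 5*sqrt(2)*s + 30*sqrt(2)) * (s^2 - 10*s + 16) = s^4 - 4*s^3 + 5*sqrt(2)*s^3 - 44*s^2 - 20*sqrt(2)*s^2 - 220*sqrt(2)*s + 96*s + 480*sqrt(2)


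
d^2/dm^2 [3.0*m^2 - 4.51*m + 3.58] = 6.00000000000000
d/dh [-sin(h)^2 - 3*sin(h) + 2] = -(2*sin(h) + 3)*cos(h)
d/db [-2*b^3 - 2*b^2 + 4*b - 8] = -6*b^2 - 4*b + 4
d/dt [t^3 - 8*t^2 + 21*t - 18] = 3*t^2 - 16*t + 21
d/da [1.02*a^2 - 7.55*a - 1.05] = 2.04*a - 7.55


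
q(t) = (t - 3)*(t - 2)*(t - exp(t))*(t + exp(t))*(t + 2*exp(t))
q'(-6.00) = 11453.54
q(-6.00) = -15539.15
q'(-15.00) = 324675.03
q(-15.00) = -1032749.96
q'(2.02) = 919.06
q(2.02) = 17.67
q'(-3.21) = 1378.73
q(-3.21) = -1043.08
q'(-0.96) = 22.12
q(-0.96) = -1.76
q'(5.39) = -639649232.55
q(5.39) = -172668688.11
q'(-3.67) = 2141.58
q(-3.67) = -1843.38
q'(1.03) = -126.06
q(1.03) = -85.99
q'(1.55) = -17.59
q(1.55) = -141.73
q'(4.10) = -4562386.69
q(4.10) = -1044633.54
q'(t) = (1 - exp(t))*(t - 3)*(t - 2)*(t + exp(t))*(t + 2*exp(t)) + (t - 3)*(t - 2)*(t - exp(t))*(t + exp(t))*(2*exp(t) + 1) + (t - 3)*(t - 2)*(t - exp(t))*(t + 2*exp(t))*(exp(t) + 1) + (t - 3)*(t - exp(t))*(t + exp(t))*(t + 2*exp(t)) + (t - 2)*(t - exp(t))*(t + exp(t))*(t + 2*exp(t)) = 2*t^4*exp(t) + 5*t^4 - 2*t^3*exp(2*t) - 2*t^3*exp(t) - 20*t^3 - 6*t^2*exp(3*t) + 7*t^2*exp(2*t) - 18*t^2*exp(t) + 18*t^2 + 26*t*exp(3*t) - 2*t*exp(2*t) + 24*t*exp(t) - 26*exp(3*t) - 6*exp(2*t)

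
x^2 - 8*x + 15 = (x - 5)*(x - 3)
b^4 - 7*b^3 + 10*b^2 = b^2*(b - 5)*(b - 2)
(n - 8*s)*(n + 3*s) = n^2 - 5*n*s - 24*s^2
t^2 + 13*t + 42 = (t + 6)*(t + 7)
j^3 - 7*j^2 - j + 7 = (j - 7)*(j - 1)*(j + 1)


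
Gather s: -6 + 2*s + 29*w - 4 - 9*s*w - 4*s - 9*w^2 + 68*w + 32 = s*(-9*w - 2) - 9*w^2 + 97*w + 22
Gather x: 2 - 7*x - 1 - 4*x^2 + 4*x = -4*x^2 - 3*x + 1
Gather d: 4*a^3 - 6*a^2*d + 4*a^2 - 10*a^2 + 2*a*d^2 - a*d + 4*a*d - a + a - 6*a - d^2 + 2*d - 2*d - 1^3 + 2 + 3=4*a^3 - 6*a^2 - 6*a + d^2*(2*a - 1) + d*(-6*a^2 + 3*a) + 4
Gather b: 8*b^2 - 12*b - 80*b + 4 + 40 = 8*b^2 - 92*b + 44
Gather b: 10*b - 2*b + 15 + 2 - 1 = 8*b + 16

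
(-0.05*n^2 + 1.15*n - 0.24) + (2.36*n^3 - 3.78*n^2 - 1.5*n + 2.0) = 2.36*n^3 - 3.83*n^2 - 0.35*n + 1.76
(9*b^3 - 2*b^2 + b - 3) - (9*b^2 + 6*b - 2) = 9*b^3 - 11*b^2 - 5*b - 1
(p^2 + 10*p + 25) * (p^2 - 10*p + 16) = p^4 - 59*p^2 - 90*p + 400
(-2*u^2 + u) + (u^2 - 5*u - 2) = -u^2 - 4*u - 2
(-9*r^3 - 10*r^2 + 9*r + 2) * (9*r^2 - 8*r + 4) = -81*r^5 - 18*r^4 + 125*r^3 - 94*r^2 + 20*r + 8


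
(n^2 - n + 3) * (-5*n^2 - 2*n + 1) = -5*n^4 + 3*n^3 - 12*n^2 - 7*n + 3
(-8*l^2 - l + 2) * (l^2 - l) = -8*l^4 + 7*l^3 + 3*l^2 - 2*l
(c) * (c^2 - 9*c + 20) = c^3 - 9*c^2 + 20*c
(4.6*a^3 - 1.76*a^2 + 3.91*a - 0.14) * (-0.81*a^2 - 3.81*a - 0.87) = -3.726*a^5 - 16.1004*a^4 - 0.4635*a^3 - 13.2525*a^2 - 2.8683*a + 0.1218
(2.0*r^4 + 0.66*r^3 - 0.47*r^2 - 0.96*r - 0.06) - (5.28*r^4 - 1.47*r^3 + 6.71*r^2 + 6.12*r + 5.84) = -3.28*r^4 + 2.13*r^3 - 7.18*r^2 - 7.08*r - 5.9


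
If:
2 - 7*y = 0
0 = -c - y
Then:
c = -2/7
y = 2/7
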